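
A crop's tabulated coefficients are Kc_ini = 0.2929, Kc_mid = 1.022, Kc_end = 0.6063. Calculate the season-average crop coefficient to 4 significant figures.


Approach: apply a simple seasonal average, Kc_avg = (Kc_ini + Kc_mid + Kc_end)/3.
Kc_avg = (0.2929 + 1.022 + 0.6063)/3 = 0.6404
Therefore the season-average crop coefficient = 0.6404.


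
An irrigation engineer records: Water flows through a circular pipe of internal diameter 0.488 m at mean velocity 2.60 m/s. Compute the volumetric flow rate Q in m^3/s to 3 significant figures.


Approach: apply the continuity equation for pipe flow, Q = A * v with A = pi*(D/2)^2.
A = pi*(0.488/2)^2 = 0.18704 m^2
Q = 0.18704 * 2.60 = 0.486 m^3/s
Therefore the volumetric flow rate Q = 0.486 m^3/s.


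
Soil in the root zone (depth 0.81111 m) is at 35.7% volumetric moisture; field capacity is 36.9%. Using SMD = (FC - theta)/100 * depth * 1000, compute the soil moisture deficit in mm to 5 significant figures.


SMD = (36.9 - 35.7)/100 * 0.81111 * 1000 = 9.7333 mm
Therefore the soil moisture deficit = 9.7333 mm.


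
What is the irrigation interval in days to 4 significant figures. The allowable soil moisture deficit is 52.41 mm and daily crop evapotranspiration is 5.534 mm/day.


Approach: apply the irrigation interval relation, interval = SMD / ETc.
interval = 52.41 / 5.534 = 9.471 days
Therefore the irrigation interval = 9.471 days.


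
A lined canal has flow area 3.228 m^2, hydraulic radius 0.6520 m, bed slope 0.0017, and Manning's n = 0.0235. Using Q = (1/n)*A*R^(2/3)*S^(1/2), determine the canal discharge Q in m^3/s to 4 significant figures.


Q = (1/0.0235) * 3.228 * 0.6520^(2/3) * 0.0017^(1/2) = 4.258 m^3/s
Therefore the canal discharge Q = 4.258 m^3/s.


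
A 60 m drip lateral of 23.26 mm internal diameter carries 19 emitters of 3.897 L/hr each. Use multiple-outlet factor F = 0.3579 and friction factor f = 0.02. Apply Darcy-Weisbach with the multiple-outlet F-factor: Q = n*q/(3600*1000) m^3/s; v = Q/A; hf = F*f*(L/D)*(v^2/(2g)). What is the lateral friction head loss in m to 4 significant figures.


Q = 19*3.897/(3600*1000) = 2.05675e-05 m^3/s
A = pi*(23.26e-3/2)^2 = 4.24922e-04 m^2, so v = Q/A = 0.0484030 m/s
hf = 0.3579*0.02*(60/0.02326)*(0.0484030^2/(2*9.81)) = 0.002205 m
Therefore the lateral friction head loss = 0.002205 m.


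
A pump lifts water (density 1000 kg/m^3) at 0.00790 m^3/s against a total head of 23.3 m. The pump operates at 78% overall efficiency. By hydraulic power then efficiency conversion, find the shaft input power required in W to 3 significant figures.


Approach: apply hydraulic power then efficiency conversion, P = rho*g*Q*H; P_in = P/eta.
Step 1 — hydraulic power (P = rho*g*Q*H):
  P = 1000 * 9.81 * 0.00790 * 23.3 = 1805.7 W
Step 2 — input power: P_in = P/eta = 1805.7 / 0.78 = 2320 W
Therefore the shaft input power required = 2320 W.


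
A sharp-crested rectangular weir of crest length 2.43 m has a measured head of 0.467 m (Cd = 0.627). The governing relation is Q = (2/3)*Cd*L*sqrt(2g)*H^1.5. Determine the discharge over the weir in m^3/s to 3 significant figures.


Q = (2/3)*0.627*2.43*sqrt(2*9.81)*0.467^1.5 = 1.44 m^3/s
Therefore the discharge over the weir = 1.44 m^3/s.


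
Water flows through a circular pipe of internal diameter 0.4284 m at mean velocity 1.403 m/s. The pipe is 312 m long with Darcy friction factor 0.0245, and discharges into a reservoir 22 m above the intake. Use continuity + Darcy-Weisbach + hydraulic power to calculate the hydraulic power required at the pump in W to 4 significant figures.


Approach: apply continuity + Darcy-Weisbach + hydraulic power, Q = A*v; hf = f*(L/D)*(v^2/(2g)); H = static + hf; P = rho*g*Q*H.
Step 1 — flow rate (continuity, Q = A*v):
  A = pi*(0.4284/2)^2 = 0.144141 m^2
  Q = 0.144141 * 1.403 = 0.202230 m^3/s
Step 2 — friction head loss (Darcy-Weisbach):
  hf = 0.0245 * (312/0.4284) * (1.403^2 / (2*9.81))
  hf = 1.79014 m
Step 3 — total head: H = 22 + 1.79014 = 23.7901 m
Step 4 — hydraulic power (P = rho*g*Q*H):
  P = 1000 * 9.81 * 0.202230 * 23.7901 = 47200 W
Therefore the hydraulic power required at the pump = 47200 W.


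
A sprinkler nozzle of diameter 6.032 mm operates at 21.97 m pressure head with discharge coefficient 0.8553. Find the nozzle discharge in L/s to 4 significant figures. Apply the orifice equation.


Approach: apply the orifice equation, Q = Cd*A*sqrt(2*g*h), A = pi*(d/2)^2.
A = pi*(6.032e-3/2)^2 = 2.85767e-05 m^2
Q = 0.8553 * 2.85767e-05 * sqrt(2*9.81*21.97) * 1000 = 0.5075 L/s
Therefore the nozzle discharge = 0.5075 L/s.


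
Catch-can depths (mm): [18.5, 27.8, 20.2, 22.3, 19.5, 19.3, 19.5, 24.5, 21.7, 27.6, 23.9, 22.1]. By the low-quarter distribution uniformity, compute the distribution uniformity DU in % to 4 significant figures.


Approach: apply the low-quarter distribution uniformity, DU = (mean of lowest quarter of readings / overall mean)*100.
sorted lowest 3 of 12: [18.5, 19.3, 19.5] -> mean = 19.1000 mm
overall mean = 22.2417 mm
DU = (19.1000/22.2417)*100 = 85.87 %
Therefore the distribution uniformity DU = 85.87 %.


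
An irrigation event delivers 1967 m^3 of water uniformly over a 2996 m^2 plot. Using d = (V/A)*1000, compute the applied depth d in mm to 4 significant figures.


d = (1967 / 2996) * 1000 = 656.5 mm
Therefore the applied depth d = 656.5 mm.


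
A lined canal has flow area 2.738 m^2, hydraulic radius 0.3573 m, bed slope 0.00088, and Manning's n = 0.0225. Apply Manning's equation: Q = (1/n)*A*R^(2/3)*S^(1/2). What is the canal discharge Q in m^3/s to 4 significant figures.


Q = (1/0.0225) * 2.738 * 0.3573^(2/3) * 0.00088^(1/2) = 1.818 m^3/s
Therefore the canal discharge Q = 1.818 m^3/s.


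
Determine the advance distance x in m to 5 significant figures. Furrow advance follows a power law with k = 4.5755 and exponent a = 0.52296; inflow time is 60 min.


Approach: apply the power-law advance function, x = k*t^a.
x = 4.5755 * 60^0.52296 = 38.935 m
Therefore the advance distance x = 38.935 m.


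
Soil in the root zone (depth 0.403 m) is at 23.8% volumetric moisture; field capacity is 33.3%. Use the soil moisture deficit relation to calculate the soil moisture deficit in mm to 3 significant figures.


Approach: apply the soil moisture deficit relation, SMD = (FC - theta)/100 * depth * 1000.
SMD = (33.3 - 23.8)/100 * 0.403 * 1000 = 38.3 mm
Therefore the soil moisture deficit = 38.3 mm.


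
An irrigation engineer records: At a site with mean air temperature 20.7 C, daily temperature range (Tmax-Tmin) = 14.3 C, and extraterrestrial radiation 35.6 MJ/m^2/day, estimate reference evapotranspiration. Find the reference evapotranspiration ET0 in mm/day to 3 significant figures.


Approach: apply the Hargreaves-Samani method, ET0 = 0.0023*(Tmean+17.8)*sqrt(Tmax-Tmin)*0.408*Ra.
ET0 = 0.0023*(20.7+17.8)*sqrt(14.3)*0.408*35.6 = 4.86 mm/day
Therefore the reference evapotranspiration ET0 = 4.86 mm/day.


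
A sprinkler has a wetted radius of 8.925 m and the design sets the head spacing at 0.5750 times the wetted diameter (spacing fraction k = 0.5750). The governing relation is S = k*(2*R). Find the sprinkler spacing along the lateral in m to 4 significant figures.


S = 0.5750 * (2 * 8.925) = 10.26 m
Therefore the sprinkler spacing along the lateral = 10.26 m.


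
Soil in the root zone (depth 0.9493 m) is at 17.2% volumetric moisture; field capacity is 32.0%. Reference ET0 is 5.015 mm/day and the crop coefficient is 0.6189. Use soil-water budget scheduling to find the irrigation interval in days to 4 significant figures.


Approach: apply soil-water budget scheduling, SMD = (FC-theta)/100*depth*1000; ETc = ET0*Kc; interval = SMD/ETc.
Step 1 — soil moisture deficit:
  SMD = (32.0 - 17.2)/100 * 0.9493 * 1000 = 140.496 mm
Step 2 — daily crop ET (ETc = ET0*Kc):
  ETc = 5.015 * 0.6189 = 3.10378 mm/day
Step 3 — irrigation interval (SMD/ETc):
  interval = 140.496 / 3.10378 = 45.27 days
Therefore the irrigation interval = 45.27 days.


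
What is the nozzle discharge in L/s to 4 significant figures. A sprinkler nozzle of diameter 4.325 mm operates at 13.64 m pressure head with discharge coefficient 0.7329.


Approach: apply the orifice equation, Q = Cd*A*sqrt(2*g*h), A = pi*(d/2)^2.
A = pi*(4.325e-3/2)^2 = 1.46914e-05 m^2
Q = 0.7329 * 1.46914e-05 * sqrt(2*9.81*13.64) * 1000 = 0.1761 L/s
Therefore the nozzle discharge = 0.1761 L/s.


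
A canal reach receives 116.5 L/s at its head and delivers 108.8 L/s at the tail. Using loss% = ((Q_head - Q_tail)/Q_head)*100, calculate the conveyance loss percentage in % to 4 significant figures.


loss = ((116.5 - 108.8)/116.5)*100 = 6.609 %
Therefore the conveyance loss percentage = 6.609 %.


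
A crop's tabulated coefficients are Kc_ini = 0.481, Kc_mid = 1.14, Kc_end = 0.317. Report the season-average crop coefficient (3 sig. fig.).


Approach: apply a simple seasonal average, Kc_avg = (Kc_ini + Kc_mid + Kc_end)/3.
Kc_avg = (0.481 + 1.14 + 0.317)/3 = 0.646
Therefore the season-average crop coefficient = 0.646.


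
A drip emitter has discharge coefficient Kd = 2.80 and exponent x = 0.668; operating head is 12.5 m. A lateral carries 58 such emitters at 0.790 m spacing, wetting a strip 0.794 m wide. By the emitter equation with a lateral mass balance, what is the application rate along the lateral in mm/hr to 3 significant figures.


Approach: apply the emitter equation with a lateral mass balance, q = Kd*h^x; Q = n*q; rate = Q/(n*spacing*width).
Step 1 — single emitter flow (q = Kd*h^x):
  q = 2.80 * 12.5^0.668 = 15.132 L/hr
Step 2 — total lateral flow: Q = 58 * 15.132 = 877.65 L/hr
Step 3 — wetted area: A = 58 * 0.790 * 0.794 = 36.381 m^2
Step 4 — application rate: Q/A = 877.65/36.381 = 24.1 mm/hr
Therefore the application rate along the lateral = 24.1 mm/hr.


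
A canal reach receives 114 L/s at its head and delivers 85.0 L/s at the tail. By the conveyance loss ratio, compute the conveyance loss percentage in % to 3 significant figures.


Approach: apply the conveyance loss ratio, loss% = ((Q_head - Q_tail)/Q_head)*100.
loss = ((114 - 85.0)/114)*100 = 25.4 %
Therefore the conveyance loss percentage = 25.4 %.


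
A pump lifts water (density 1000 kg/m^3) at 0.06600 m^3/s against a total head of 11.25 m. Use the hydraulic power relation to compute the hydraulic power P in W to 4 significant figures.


Approach: apply the hydraulic power relation, P = rho*g*Q*H.
P = 1000 * 9.81 * 0.06600 * 11.25 = 7284 W
Therefore the hydraulic power P = 7284 W.


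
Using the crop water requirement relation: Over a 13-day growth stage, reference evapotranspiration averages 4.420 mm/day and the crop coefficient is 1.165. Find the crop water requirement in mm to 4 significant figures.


Approach: apply the crop water requirement relation, CWR = ET0 * Kc * days.
CWR = 4.420 * 1.165 * 13 = 66.94 mm
Therefore the crop water requirement = 66.94 mm.


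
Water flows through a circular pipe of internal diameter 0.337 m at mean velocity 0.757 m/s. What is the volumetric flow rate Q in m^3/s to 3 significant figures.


Approach: apply the continuity equation for pipe flow, Q = A * v with A = pi*(D/2)^2.
A = pi*(0.337/2)^2 = 0.089197 m^2
Q = 0.089197 * 0.757 = 0.0675 m^3/s
Therefore the volumetric flow rate Q = 0.0675 m^3/s.


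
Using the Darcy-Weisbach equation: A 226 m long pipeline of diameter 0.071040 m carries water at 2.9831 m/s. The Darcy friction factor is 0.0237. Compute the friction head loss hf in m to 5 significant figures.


Approach: apply the Darcy-Weisbach equation, hf = f*(L/D)*(v^2/(2g)).
hf = 0.0237 * (226/0.071040) * (2.9831^2 / (2*9.81))
hf = 34.197 m
Therefore the friction head loss hf = 34.197 m.


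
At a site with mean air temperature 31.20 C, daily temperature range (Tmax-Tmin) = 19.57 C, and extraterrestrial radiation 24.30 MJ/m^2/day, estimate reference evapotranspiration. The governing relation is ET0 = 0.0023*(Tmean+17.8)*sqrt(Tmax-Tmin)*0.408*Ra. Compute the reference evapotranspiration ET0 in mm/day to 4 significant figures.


ET0 = 0.0023*(31.20+17.8)*sqrt(19.57)*0.408*24.30 = 4.943 mm/day
Therefore the reference evapotranspiration ET0 = 4.943 mm/day.


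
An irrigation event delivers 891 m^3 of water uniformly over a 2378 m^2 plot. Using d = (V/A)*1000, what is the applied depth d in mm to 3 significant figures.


d = (891 / 2378) * 1000 = 375 mm
Therefore the applied depth d = 375 mm.


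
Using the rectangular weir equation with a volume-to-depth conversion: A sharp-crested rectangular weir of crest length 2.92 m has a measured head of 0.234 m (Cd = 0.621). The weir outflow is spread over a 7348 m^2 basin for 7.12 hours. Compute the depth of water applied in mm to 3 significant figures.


Approach: apply the rectangular weir equation with a volume-to-depth conversion, Q = (2/3)*Cd*L*sqrt(2g)*H^1.5; d = Q*t/A * 1000.
Step 1 — weir discharge:
  Q = (2/3)*0.621*2.92*sqrt(2*9.81)*0.234^1.5 = 0.60612 m^3/s
Step 2 — volume: V = 0.60612 * 7.12*3600 = 15536 m^3
Step 3 — depth: d = V/A * 1000 = 15536/7348 * 1000 = 2110 mm
Therefore the depth of water applied = 2110 mm.


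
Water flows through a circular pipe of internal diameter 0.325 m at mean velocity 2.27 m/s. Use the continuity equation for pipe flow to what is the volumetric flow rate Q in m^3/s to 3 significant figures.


Approach: apply the continuity equation for pipe flow, Q = A * v with A = pi*(D/2)^2.
A = pi*(0.325/2)^2 = 0.082958 m^2
Q = 0.082958 * 2.27 = 0.188 m^3/s
Therefore the volumetric flow rate Q = 0.188 m^3/s.


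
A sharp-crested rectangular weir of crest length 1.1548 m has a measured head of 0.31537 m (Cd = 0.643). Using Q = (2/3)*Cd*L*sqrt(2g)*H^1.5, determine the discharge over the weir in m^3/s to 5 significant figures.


Q = (2/3)*0.643*1.1548*sqrt(2*9.81)*0.31537^1.5 = 0.38834 m^3/s
Therefore the discharge over the weir = 0.38834 m^3/s.


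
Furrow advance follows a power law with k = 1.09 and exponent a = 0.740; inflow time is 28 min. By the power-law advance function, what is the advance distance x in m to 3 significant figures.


Approach: apply the power-law advance function, x = k*t^a.
x = 1.09 * 28^0.740 = 12.8 m
Therefore the advance distance x = 12.8 m.


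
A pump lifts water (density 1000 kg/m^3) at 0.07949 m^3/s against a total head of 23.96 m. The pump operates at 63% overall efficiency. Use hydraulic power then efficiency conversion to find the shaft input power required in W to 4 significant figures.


Approach: apply hydraulic power then efficiency conversion, P = rho*g*Q*H; P_in = P/eta.
Step 1 — hydraulic power (P = rho*g*Q*H):
  P = 1000 * 9.81 * 0.07949 * 23.96 = 18683.9 W
Step 2 — input power: P_in = P/eta = 18683.9 / 0.63 = 29660 W
Therefore the shaft input power required = 29660 W.


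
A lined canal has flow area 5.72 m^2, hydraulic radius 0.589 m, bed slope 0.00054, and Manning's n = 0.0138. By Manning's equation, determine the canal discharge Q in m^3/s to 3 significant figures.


Approach: apply Manning's equation, Q = (1/n)*A*R^(2/3)*S^(1/2).
Q = (1/0.0138) * 5.72 * 0.589^(2/3) * 0.00054^(1/2) = 6.77 m^3/s
Therefore the canal discharge Q = 6.77 m^3/s.


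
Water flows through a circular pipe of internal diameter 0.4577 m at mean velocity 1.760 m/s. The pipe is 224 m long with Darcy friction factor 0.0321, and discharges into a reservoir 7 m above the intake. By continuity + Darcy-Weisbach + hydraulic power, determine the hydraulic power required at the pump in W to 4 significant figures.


Approach: apply continuity + Darcy-Weisbach + hydraulic power, Q = A*v; hf = f*(L/D)*(v^2/(2g)); H = static + hf; P = rho*g*Q*H.
Step 1 — flow rate (continuity, Q = A*v):
  A = pi*(0.4577/2)^2 = 0.164533 m^2
  Q = 0.164533 * 1.760 = 0.289577 m^3/s
Step 2 — friction head loss (Darcy-Weisbach):
  hf = 0.0321 * (224/0.4577) * (1.760^2 / (2*9.81))
  hf = 2.48027 m
Step 3 — total head: H = 7 + 2.48027 = 9.48027 m
Step 4 — hydraulic power (P = rho*g*Q*H):
  P = 1000 * 9.81 * 0.289577 * 9.48027 = 26930 W
Therefore the hydraulic power required at the pump = 26930 W.


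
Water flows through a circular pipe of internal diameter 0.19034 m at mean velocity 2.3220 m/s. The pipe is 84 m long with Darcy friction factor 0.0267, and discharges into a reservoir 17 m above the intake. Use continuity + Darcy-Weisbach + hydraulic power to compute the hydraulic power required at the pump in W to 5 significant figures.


Approach: apply continuity + Darcy-Weisbach + hydraulic power, Q = A*v; hf = f*(L/D)*(v^2/(2g)); H = static + hf; P = rho*g*Q*H.
Step 1 — flow rate (continuity, Q = A*v):
  A = pi*(0.19034/2)^2 = 0.02845444 m^2
  Q = 0.02845444 * 2.3220 = 0.06607120 m^3/s
Step 2 — friction head loss (Darcy-Weisbach):
  hf = 0.0267 * (84/0.19034) * (2.3220^2 / (2*9.81))
  hf = 3.238068 m
Step 3 — total head: H = 17 + 3.238068 = 20.23807 m
Step 4 — hydraulic power (P = rho*g*Q*H):
  P = 1000 * 9.81 * 0.06607120 * 20.23807 = 13117 W
Therefore the hydraulic power required at the pump = 13117 W.


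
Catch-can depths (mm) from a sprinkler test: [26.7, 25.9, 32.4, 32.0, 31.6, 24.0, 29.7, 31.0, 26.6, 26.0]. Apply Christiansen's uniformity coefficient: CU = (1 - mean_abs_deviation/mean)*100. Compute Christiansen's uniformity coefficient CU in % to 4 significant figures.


mean = 28.5900 mm
mean |d_i - mean| = 2.75000 mm
CU = (1 - 2.75000/28.5900)*100 = 90.38 %
Therefore Christiansen's uniformity coefficient CU = 90.38 %.


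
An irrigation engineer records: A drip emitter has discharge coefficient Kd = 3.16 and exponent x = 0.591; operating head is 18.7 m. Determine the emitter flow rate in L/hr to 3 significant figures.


Approach: apply the emitter characteristic equation, q = Kd * h^x.
q = 3.16 * 18.7^0.591 = 17.8 L/hr
Therefore the emitter flow rate = 17.8 L/hr.


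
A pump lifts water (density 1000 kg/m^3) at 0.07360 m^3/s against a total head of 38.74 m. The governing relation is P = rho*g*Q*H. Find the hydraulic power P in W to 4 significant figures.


P = 1000 * 9.81 * 0.07360 * 38.74 = 27970 W
Therefore the hydraulic power P = 27970 W.


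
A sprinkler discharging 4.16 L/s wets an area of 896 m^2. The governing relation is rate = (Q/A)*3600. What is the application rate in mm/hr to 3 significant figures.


rate = (4.16 / 896) * 3600 = 16.7 mm/hr
Therefore the application rate = 16.7 mm/hr.


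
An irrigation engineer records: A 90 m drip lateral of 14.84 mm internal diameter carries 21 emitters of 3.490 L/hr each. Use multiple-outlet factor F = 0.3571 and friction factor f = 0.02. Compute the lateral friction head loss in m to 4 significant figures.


Approach: apply Darcy-Weisbach with the multiple-outlet F-factor, Q = n*q/(3600*1000) m^3/s; v = Q/A; hf = F*f*(L/D)*(v^2/(2g)).
Q = 21*3.490/(3600*1000) = 2.03583e-05 m^3/s
A = pi*(14.84e-3/2)^2 = 1.72965e-04 m^2, so v = Q/A = 0.117702 m/s
hf = 0.3571*0.02*(90/0.01484)*(0.117702^2/(2*9.81)) = 0.03058 m
Therefore the lateral friction head loss = 0.03058 m.


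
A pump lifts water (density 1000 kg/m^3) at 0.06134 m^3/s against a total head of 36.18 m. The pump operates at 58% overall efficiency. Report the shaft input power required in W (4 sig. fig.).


Approach: apply hydraulic power then efficiency conversion, P = rho*g*Q*H; P_in = P/eta.
Step 1 — hydraulic power (P = rho*g*Q*H):
  P = 1000 * 9.81 * 0.06134 * 36.18 = 21771.1 W
Step 2 — input power: P_in = P/eta = 21771.1 / 0.58 = 37540 W
Therefore the shaft input power required = 37540 W.


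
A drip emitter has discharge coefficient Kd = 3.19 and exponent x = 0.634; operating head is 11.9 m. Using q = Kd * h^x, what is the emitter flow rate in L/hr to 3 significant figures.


q = 3.19 * 11.9^0.634 = 15.3 L/hr
Therefore the emitter flow rate = 15.3 L/hr.


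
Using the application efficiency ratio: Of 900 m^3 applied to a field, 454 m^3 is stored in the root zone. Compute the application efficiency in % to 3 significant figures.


Approach: apply the application efficiency ratio, Ea = (stored/applied)*100.
Ea = (454/900)*100 = 50.4 %
Therefore the application efficiency = 50.4 %.


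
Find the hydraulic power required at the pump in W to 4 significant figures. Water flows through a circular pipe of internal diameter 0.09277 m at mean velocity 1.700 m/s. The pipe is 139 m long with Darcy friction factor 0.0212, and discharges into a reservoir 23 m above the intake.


Approach: apply continuity + Darcy-Weisbach + hydraulic power, Q = A*v; hf = f*(L/D)*(v^2/(2g)); H = static + hf; P = rho*g*Q*H.
Step 1 — flow rate (continuity, Q = A*v):
  A = pi*(0.09277/2)^2 = 0.00675935 m^2
  Q = 0.00675935 * 1.700 = 0.0114909 m^3/s
Step 2 — friction head loss (Darcy-Weisbach):
  hf = 0.0212 * (139/0.09277) * (1.700^2 / (2*9.81))
  hf = 4.67888 m
Step 3 — total head: H = 23 + 4.67888 = 27.6789 m
Step 4 — hydraulic power (P = rho*g*Q*H):
  P = 1000 * 9.81 * 0.0114909 * 27.6789 = 3120 W
Therefore the hydraulic power required at the pump = 3120 W.


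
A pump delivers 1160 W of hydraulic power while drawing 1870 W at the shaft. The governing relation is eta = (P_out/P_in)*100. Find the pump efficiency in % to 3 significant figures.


eta = (1160 / 1870) * 100 = 62.0 %
Therefore the pump efficiency = 62.0 %.


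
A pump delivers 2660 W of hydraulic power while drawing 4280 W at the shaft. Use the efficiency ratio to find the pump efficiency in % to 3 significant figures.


Approach: apply the efficiency ratio, eta = (P_out/P_in)*100.
eta = (2660 / 4280) * 100 = 62.1 %
Therefore the pump efficiency = 62.1 %.


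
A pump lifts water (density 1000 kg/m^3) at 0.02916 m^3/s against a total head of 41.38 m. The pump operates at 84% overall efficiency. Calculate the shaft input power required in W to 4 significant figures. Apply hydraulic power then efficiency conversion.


Approach: apply hydraulic power then efficiency conversion, P = rho*g*Q*H; P_in = P/eta.
Step 1 — hydraulic power (P = rho*g*Q*H):
  P = 1000 * 9.81 * 0.02916 * 41.38 = 11837.1 W
Step 2 — input power: P_in = P/eta = 11837.1 / 0.84 = 14090 W
Therefore the shaft input power required = 14090 W.


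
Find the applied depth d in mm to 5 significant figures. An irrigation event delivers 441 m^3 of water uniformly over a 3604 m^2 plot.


Approach: apply depth from volume over area, d = (V/A)*1000.
d = (441 / 3604) * 1000 = 122.36 mm
Therefore the applied depth d = 122.36 mm.


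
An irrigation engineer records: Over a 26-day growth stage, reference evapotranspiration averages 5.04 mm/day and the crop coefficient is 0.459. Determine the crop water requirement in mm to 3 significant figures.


Approach: apply the crop water requirement relation, CWR = ET0 * Kc * days.
CWR = 5.04 * 0.459 * 26 = 60.1 mm
Therefore the crop water requirement = 60.1 mm.


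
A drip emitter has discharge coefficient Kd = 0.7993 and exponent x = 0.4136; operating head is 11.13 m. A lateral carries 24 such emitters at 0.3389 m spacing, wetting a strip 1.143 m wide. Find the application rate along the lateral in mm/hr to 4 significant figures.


Approach: apply the emitter equation with a lateral mass balance, q = Kd*h^x; Q = n*q; rate = Q/(n*spacing*width).
Step 1 — single emitter flow (q = Kd*h^x):
  q = 0.7993 * 11.13^0.4136 = 2.16541 L/hr
Step 2 — total lateral flow: Q = 24 * 2.16541 = 51.9698 L/hr
Step 3 — wetted area: A = 24 * 0.3389 * 1.143 = 9.29670 m^2
Step 4 — application rate: Q/A = 51.9698/9.29670 = 5.590 mm/hr
Therefore the application rate along the lateral = 5.590 mm/hr.


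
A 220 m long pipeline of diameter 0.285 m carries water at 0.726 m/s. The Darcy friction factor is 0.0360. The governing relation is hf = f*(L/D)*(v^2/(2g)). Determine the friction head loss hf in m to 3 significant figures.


hf = 0.0360 * (220/0.285) * (0.726^2 / (2*9.81))
hf = 0.747 m
Therefore the friction head loss hf = 0.747 m.


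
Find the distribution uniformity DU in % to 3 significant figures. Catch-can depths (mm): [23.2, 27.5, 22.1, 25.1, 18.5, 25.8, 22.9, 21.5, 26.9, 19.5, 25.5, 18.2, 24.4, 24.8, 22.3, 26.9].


Approach: apply the low-quarter distribution uniformity, DU = (mean of lowest quarter of readings / overall mean)*100.
sorted lowest 4 of 16: [18.2, 18.5, 19.5, 21.5] -> mean = 19.425 mm
overall mean = 23.444 mm
DU = (19.425/23.444)*100 = 82.9 %
Therefore the distribution uniformity DU = 82.9 %.


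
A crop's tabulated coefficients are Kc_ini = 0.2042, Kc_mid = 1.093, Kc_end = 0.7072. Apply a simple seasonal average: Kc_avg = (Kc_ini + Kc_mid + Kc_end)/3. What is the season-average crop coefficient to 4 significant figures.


Kc_avg = (0.2042 + 1.093 + 0.7072)/3 = 0.6681
Therefore the season-average crop coefficient = 0.6681.


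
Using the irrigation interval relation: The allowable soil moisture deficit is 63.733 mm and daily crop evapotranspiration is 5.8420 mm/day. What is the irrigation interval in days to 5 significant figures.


Approach: apply the irrigation interval relation, interval = SMD / ETc.
interval = 63.733 / 5.8420 = 10.909 days
Therefore the irrigation interval = 10.909 days.


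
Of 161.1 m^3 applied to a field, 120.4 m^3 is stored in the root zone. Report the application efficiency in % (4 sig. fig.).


Approach: apply the application efficiency ratio, Ea = (stored/applied)*100.
Ea = (120.4/161.1)*100 = 74.74 %
Therefore the application efficiency = 74.74 %.


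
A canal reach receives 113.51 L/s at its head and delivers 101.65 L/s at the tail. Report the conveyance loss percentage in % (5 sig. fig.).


Approach: apply the conveyance loss ratio, loss% = ((Q_head - Q_tail)/Q_head)*100.
loss = ((113.51 - 101.65)/113.51)*100 = 10.448 %
Therefore the conveyance loss percentage = 10.448 %.


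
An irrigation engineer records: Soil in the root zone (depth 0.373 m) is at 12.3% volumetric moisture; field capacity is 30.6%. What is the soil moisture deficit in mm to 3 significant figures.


Approach: apply the soil moisture deficit relation, SMD = (FC - theta)/100 * depth * 1000.
SMD = (30.6 - 12.3)/100 * 0.373 * 1000 = 68.3 mm
Therefore the soil moisture deficit = 68.3 mm.


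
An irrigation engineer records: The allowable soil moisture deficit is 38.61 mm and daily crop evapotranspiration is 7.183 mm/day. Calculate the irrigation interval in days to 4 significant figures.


Approach: apply the irrigation interval relation, interval = SMD / ETc.
interval = 38.61 / 7.183 = 5.375 days
Therefore the irrigation interval = 5.375 days.


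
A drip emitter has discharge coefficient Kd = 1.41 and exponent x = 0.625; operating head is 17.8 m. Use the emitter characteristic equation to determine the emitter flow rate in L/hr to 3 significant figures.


Approach: apply the emitter characteristic equation, q = Kd * h^x.
q = 1.41 * 17.8^0.625 = 8.53 L/hr
Therefore the emitter flow rate = 8.53 L/hr.


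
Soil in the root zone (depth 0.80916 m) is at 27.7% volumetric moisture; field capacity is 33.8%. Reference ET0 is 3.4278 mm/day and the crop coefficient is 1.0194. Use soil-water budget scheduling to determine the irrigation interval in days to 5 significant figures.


Approach: apply soil-water budget scheduling, SMD = (FC-theta)/100*depth*1000; ETc = ET0*Kc; interval = SMD/ETc.
Step 1 — soil moisture deficit:
  SMD = (33.8 - 27.7)/100 * 0.80916 * 1000 = 49.35876 mm
Step 2 — daily crop ET (ETc = ET0*Kc):
  ETc = 3.4278 * 1.0194 = 3.494299 mm/day
Step 3 — irrigation interval (SMD/ETc):
  interval = 49.35876 / 3.494299 = 14.126 days
Therefore the irrigation interval = 14.126 days.


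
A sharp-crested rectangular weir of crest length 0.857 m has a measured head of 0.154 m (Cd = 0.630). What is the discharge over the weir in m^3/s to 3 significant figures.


Approach: apply the rectangular weir equation, Q = (2/3)*Cd*L*sqrt(2g)*H^1.5.
Q = (2/3)*0.630*0.857*sqrt(2*9.81)*0.154^1.5 = 0.0964 m^3/s
Therefore the discharge over the weir = 0.0964 m^3/s.


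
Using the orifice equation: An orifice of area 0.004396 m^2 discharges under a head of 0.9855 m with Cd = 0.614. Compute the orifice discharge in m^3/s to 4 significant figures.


Approach: apply the orifice equation, Q = Cd*A*sqrt(2*g*h).
Q = 0.614 * 0.004396 * sqrt(2*9.81*0.9855) = 0.01187 m^3/s
Therefore the orifice discharge = 0.01187 m^3/s.


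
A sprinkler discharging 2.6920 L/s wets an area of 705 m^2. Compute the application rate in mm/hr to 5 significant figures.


Approach: apply the application rate relation, rate = (Q/A)*3600.
rate = (2.6920 / 705) * 3600 = 13.746 mm/hr
Therefore the application rate = 13.746 mm/hr.


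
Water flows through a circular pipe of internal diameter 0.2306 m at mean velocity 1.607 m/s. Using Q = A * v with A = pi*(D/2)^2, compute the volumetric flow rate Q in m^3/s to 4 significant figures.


A = pi*(0.2306/2)^2 = 0.0417646 m^2
Q = 0.0417646 * 1.607 = 0.06712 m^3/s
Therefore the volumetric flow rate Q = 0.06712 m^3/s.


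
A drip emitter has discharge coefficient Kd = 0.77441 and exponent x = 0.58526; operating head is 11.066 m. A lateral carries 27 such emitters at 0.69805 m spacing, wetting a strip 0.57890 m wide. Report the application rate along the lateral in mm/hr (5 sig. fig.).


Approach: apply the emitter equation with a lateral mass balance, q = Kd*h^x; Q = n*q; rate = Q/(n*spacing*width).
Step 1 — single emitter flow (q = Kd*h^x):
  q = 0.77441 * 11.066^0.58526 = 3.162110 L/hr
Step 2 — total lateral flow: Q = 27 * 3.162110 = 85.37696 L/hr
Step 3 — wetted area: A = 27 * 0.69805 * 0.57890 = 10.91073 m^2
Step 4 — application rate: Q/A = 85.37696/10.91073 = 7.8250 mm/hr
Therefore the application rate along the lateral = 7.8250 mm/hr.


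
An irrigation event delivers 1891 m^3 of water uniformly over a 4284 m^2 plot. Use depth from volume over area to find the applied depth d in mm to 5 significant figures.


Approach: apply depth from volume over area, d = (V/A)*1000.
d = (1891 / 4284) * 1000 = 441.41 mm
Therefore the applied depth d = 441.41 mm.


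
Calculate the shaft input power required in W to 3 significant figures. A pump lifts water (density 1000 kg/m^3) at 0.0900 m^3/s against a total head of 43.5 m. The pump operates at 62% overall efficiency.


Approach: apply hydraulic power then efficiency conversion, P = rho*g*Q*H; P_in = P/eta.
Step 1 — hydraulic power (P = rho*g*Q*H):
  P = 1000 * 9.81 * 0.0900 * 43.5 = 38406 W
Step 2 — input power: P_in = P/eta = 38406 / 0.62 = 61900 W
Therefore the shaft input power required = 61900 W.


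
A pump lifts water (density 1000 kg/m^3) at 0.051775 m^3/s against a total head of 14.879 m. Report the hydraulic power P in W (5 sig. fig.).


Approach: apply the hydraulic power relation, P = rho*g*Q*H.
P = 1000 * 9.81 * 0.051775 * 14.879 = 7557.2 W
Therefore the hydraulic power P = 7557.2 W.


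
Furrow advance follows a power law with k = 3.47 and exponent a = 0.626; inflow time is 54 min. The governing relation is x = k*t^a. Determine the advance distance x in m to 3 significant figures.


x = 3.47 * 54^0.626 = 42.2 m
Therefore the advance distance x = 42.2 m.


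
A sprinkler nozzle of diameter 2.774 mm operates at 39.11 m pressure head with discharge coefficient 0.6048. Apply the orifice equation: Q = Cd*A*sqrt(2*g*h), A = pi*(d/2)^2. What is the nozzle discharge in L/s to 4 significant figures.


A = pi*(2.774e-3/2)^2 = 6.04370e-06 m^2
Q = 0.6048 * 6.04370e-06 * sqrt(2*9.81*39.11) * 1000 = 0.1013 L/s
Therefore the nozzle discharge = 0.1013 L/s.


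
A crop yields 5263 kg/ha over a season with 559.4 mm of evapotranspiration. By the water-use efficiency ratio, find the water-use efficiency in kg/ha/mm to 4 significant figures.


Approach: apply the water-use efficiency ratio, WUE = yield/ET.
WUE = 5263 / 559.4 = 9.408 kg/ha/mm
Therefore the water-use efficiency = 9.408 kg/ha/mm.


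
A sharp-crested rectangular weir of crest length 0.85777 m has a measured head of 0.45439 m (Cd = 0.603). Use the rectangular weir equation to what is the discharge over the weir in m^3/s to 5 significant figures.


Approach: apply the rectangular weir equation, Q = (2/3)*Cd*L*sqrt(2g)*H^1.5.
Q = (2/3)*0.603*0.85777*sqrt(2*9.81)*0.45439^1.5 = 0.46783 m^3/s
Therefore the discharge over the weir = 0.46783 m^3/s.


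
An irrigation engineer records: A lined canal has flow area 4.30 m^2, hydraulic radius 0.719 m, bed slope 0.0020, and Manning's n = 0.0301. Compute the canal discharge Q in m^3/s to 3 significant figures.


Approach: apply Manning's equation, Q = (1/n)*A*R^(2/3)*S^(1/2).
Q = (1/0.0301) * 4.30 * 0.719^(2/3) * 0.0020^(1/2) = 5.13 m^3/s
Therefore the canal discharge Q = 5.13 m^3/s.


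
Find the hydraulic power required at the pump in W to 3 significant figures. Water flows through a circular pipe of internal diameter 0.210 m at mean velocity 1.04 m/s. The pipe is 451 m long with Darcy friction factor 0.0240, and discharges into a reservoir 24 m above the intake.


Approach: apply continuity + Darcy-Weisbach + hydraulic power, Q = A*v; hf = f*(L/D)*(v^2/(2g)); H = static + hf; P = rho*g*Q*H.
Step 1 — flow rate (continuity, Q = A*v):
  A = pi*(0.210/2)^2 = 0.034636 m^2
  Q = 0.034636 * 1.04 = 0.036022 m^3/s
Step 2 — friction head loss (Darcy-Weisbach):
  hf = 0.0240 * (451/0.210) * (1.04^2 / (2*9.81))
  hf = 2.8414 m
Step 3 — total head: H = 24 + 2.8414 = 26.841 m
Step 4 — hydraulic power (P = rho*g*Q*H):
  P = 1000 * 9.81 * 0.036022 * 26.841 = 9480 W
Therefore the hydraulic power required at the pump = 9480 W.


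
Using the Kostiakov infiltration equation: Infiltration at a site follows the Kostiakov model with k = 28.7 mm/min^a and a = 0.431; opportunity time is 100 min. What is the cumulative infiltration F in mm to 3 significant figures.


Approach: apply the Kostiakov infiltration equation, F = k*t^a.
F = 28.7 * 100^0.431 = 209 mm
Therefore the cumulative infiltration F = 209 mm.


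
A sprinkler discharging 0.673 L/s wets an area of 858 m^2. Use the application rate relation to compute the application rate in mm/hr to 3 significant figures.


Approach: apply the application rate relation, rate = (Q/A)*3600.
rate = (0.673 / 858) * 3600 = 2.82 mm/hr
Therefore the application rate = 2.82 mm/hr.


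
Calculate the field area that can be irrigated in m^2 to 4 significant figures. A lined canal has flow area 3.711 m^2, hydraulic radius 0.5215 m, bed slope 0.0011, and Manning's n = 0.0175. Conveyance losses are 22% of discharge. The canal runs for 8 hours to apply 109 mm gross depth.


Approach: apply Manning's equation with a conveyance and depth budget, Q = (1/n)*A*R^(2/3)*S^(1/2); Q_field = Q*(1-loss); Area = Q_field*t/(d/1000).
Step 1 — canal discharge (Manning's equation):
  Q = (1/0.0175) * 3.711 * 0.5215^(2/3) * 0.0011^(1/2) = 4.55672 m^3/s
Step 2 — delivered flow: Q_field = 4.55672*(1 - 22/100) = 3.55424 m^3/s
Step 3 — volume delivered: V = 3.55424 * 8*3600 = 102362 m^3
Step 4 — area served: A = V / (depth/1000) = 102362 / 0.109 = 939100 m^2
Therefore the field area that can be irrigated = 939100 m^2.


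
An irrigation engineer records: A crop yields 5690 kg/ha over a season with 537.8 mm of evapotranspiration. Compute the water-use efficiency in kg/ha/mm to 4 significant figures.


Approach: apply the water-use efficiency ratio, WUE = yield/ET.
WUE = 5690 / 537.8 = 10.58 kg/ha/mm
Therefore the water-use efficiency = 10.58 kg/ha/mm.


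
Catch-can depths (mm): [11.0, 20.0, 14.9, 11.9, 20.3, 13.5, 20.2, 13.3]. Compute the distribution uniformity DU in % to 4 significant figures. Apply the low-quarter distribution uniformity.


Approach: apply the low-quarter distribution uniformity, DU = (mean of lowest quarter of readings / overall mean)*100.
sorted lowest 2 of 8: [11.0, 11.9] -> mean = 11.4500 mm
overall mean = 15.6375 mm
DU = (11.4500/15.6375)*100 = 73.22 %
Therefore the distribution uniformity DU = 73.22 %.


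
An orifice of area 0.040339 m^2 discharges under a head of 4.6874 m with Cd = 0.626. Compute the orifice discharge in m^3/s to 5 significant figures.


Approach: apply the orifice equation, Q = Cd*A*sqrt(2*g*h).
Q = 0.626 * 0.040339 * sqrt(2*9.81*4.6874) = 0.24217 m^3/s
Therefore the orifice discharge = 0.24217 m^3/s.


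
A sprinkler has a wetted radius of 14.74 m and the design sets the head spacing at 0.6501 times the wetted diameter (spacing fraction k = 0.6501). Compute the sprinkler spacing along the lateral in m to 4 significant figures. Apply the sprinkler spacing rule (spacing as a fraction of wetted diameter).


Approach: apply the sprinkler spacing rule (spacing as a fraction of wetted diameter), S = k*(2*R).
S = 0.6501 * (2 * 14.74) = 19.16 m
Therefore the sprinkler spacing along the lateral = 19.16 m.


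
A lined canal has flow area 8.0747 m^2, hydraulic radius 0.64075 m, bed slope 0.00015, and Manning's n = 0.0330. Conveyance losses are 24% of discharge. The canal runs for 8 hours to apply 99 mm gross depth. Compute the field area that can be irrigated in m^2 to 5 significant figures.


Approach: apply Manning's equation with a conveyance and depth budget, Q = (1/n)*A*R^(2/3)*S^(1/2); Q_field = Q*(1-loss); Area = Q_field*t/(d/1000).
Step 1 — canal discharge (Manning's equation):
  Q = (1/0.0330) * 8.0747 * 0.64075^(2/3) * 0.00015^(1/2) = 2.227326 m^3/s
Step 2 — delivered flow: Q_field = 2.227326*(1 - 24/100) = 1.692768 m^3/s
Step 3 — volume delivered: V = 1.692768 * 8*3600 = 48751.72 m^3
Step 4 — area served: A = V / (depth/1000) = 48751.72 / 0.099 = 492440 m^2
Therefore the field area that can be irrigated = 492440 m^2.


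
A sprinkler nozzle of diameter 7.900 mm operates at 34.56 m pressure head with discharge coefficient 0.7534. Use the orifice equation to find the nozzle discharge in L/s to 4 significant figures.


Approach: apply the orifice equation, Q = Cd*A*sqrt(2*g*h), A = pi*(d/2)^2.
A = pi*(7.900e-3/2)^2 = 4.90167e-05 m^2
Q = 0.7534 * 4.90167e-05 * sqrt(2*9.81*34.56) * 1000 = 0.9616 L/s
Therefore the nozzle discharge = 0.9616 L/s.


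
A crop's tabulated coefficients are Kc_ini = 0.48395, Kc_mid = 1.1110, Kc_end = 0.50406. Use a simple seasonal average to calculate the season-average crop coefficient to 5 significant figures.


Approach: apply a simple seasonal average, Kc_avg = (Kc_ini + Kc_mid + Kc_end)/3.
Kc_avg = (0.48395 + 1.1110 + 0.50406)/3 = 0.69967
Therefore the season-average crop coefficient = 0.69967.


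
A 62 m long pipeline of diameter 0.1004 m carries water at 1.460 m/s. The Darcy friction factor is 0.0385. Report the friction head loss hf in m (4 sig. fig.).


Approach: apply the Darcy-Weisbach equation, hf = f*(L/D)*(v^2/(2g)).
hf = 0.0385 * (62/0.1004) * (1.460^2 / (2*9.81))
hf = 2.583 m
Therefore the friction head loss hf = 2.583 m.


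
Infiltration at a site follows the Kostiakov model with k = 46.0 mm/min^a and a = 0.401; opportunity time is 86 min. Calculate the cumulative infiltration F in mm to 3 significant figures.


Approach: apply the Kostiakov infiltration equation, F = k*t^a.
F = 46.0 * 86^0.401 = 274 mm
Therefore the cumulative infiltration F = 274 mm.


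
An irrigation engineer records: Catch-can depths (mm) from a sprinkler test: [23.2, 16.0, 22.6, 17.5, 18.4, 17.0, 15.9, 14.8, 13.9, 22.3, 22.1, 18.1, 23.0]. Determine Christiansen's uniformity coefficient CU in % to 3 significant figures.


Approach: apply Christiansen's uniformity coefficient, CU = (1 - mean_abs_deviation/mean)*100.
mean = 18.831 mm
mean |d_i - mean| = 2.9302 mm
CU = (1 - 2.9302/18.831)*100 = 84.4 %
Therefore Christiansen's uniformity coefficient CU = 84.4 %.


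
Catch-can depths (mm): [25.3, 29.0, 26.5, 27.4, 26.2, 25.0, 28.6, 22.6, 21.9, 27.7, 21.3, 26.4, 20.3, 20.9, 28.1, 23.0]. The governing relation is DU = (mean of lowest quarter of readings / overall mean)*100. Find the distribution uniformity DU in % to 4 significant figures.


sorted lowest 4 of 16: [20.3, 20.9, 21.3, 21.9] -> mean = 21.1000 mm
overall mean = 25.0125 mm
DU = (21.1000/25.0125)*100 = 84.36 %
Therefore the distribution uniformity DU = 84.36 %.


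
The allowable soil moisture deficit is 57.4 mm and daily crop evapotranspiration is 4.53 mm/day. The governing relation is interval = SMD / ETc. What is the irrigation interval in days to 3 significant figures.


interval = 57.4 / 4.53 = 12.7 days
Therefore the irrigation interval = 12.7 days.
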